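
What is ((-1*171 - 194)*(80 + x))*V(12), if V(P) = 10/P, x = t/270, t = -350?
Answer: -3878125/162 ≈ -23939.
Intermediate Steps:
x = -35/27 (x = -350/270 = -350*1/270 = -35/27 ≈ -1.2963)
((-1*171 - 194)*(80 + x))*V(12) = ((-1*171 - 194)*(80 - 35/27))*(10/12) = ((-171 - 194)*(2125/27))*(10*(1/12)) = -365*2125/27*(5/6) = -775625/27*5/6 = -3878125/162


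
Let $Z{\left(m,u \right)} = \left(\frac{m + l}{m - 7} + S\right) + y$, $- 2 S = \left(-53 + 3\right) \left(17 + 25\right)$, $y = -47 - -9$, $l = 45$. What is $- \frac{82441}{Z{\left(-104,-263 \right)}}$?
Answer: $- \frac{9150951}{112391} \approx -81.421$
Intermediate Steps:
$y = -38$ ($y = -47 + 9 = -38$)
$S = 1050$ ($S = - \frac{\left(-53 + 3\right) \left(17 + 25\right)}{2} = - \frac{\left(-50\right) 42}{2} = \left(- \frac{1}{2}\right) \left(-2100\right) = 1050$)
$Z{\left(m,u \right)} = 1012 + \frac{45 + m}{-7 + m}$ ($Z{\left(m,u \right)} = \left(\frac{m + 45}{m - 7} + 1050\right) - 38 = \left(\frac{45 + m}{-7 + m} + 1050\right) - 38 = \left(1050 + \frac{45 + m}{-7 + m}\right) - 38 = 1012 + \frac{45 + m}{-7 + m}$)
$- \frac{82441}{Z{\left(-104,-263 \right)}} = - \frac{82441}{\frac{1}{-7 - 104} \left(-7039 + 1013 \left(-104\right)\right)} = - \frac{82441}{\frac{1}{-111} \left(-7039 - 105352\right)} = - \frac{82441}{\left(- \frac{1}{111}\right) \left(-112391\right)} = - \frac{82441}{\frac{112391}{111}} = \left(-82441\right) \frac{111}{112391} = - \frac{9150951}{112391}$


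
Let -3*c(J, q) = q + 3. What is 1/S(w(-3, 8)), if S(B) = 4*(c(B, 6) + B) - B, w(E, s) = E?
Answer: -1/21 ≈ -0.047619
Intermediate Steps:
c(J, q) = -1 - q/3 (c(J, q) = -(q + 3)/3 = -(3 + q)/3 = -1 - q/3)
S(B) = -12 + 3*B (S(B) = 4*((-1 - 1/3*6) + B) - B = 4*((-1 - 2) + B) - B = 4*(-3 + B) - B = (-12 + 4*B) - B = -12 + 3*B)
1/S(w(-3, 8)) = 1/(-12 + 3*(-3)) = 1/(-12 - 9) = 1/(-21) = -1/21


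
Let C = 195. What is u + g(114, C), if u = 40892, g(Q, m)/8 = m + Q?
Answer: 43364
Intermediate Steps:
g(Q, m) = 8*Q + 8*m (g(Q, m) = 8*(m + Q) = 8*(Q + m) = 8*Q + 8*m)
u + g(114, C) = 40892 + (8*114 + 8*195) = 40892 + (912 + 1560) = 40892 + 2472 = 43364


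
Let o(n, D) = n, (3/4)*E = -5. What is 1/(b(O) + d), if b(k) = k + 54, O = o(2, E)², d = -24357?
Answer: -1/24299 ≈ -4.1154e-5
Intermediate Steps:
E = -20/3 (E = (4/3)*(-5) = -20/3 ≈ -6.6667)
O = 4 (O = 2² = 4)
b(k) = 54 + k
1/(b(O) + d) = 1/((54 + 4) - 24357) = 1/(58 - 24357) = 1/(-24299) = -1/24299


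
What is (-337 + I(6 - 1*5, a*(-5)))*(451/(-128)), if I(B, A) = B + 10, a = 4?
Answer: 73513/64 ≈ 1148.6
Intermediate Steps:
I(B, A) = 10 + B
(-337 + I(6 - 1*5, a*(-5)))*(451/(-128)) = (-337 + (10 + (6 - 1*5)))*(451/(-128)) = (-337 + (10 + (6 - 5)))*(451*(-1/128)) = (-337 + (10 + 1))*(-451/128) = (-337 + 11)*(-451/128) = -326*(-451/128) = 73513/64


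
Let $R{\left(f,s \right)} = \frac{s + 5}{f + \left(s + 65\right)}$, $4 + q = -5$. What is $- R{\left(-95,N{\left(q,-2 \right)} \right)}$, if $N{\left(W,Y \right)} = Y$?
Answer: $\frac{3}{32} \approx 0.09375$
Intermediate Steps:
$q = -9$ ($q = -4 - 5 = -9$)
$R{\left(f,s \right)} = \frac{5 + s}{65 + f + s}$ ($R{\left(f,s \right)} = \frac{5 + s}{f + \left(65 + s\right)} = \frac{5 + s}{65 + f + s}$)
$- R{\left(-95,N{\left(q,-2 \right)} \right)} = - \frac{5 - 2}{65 - 95 - 2} = - \frac{3}{-32} = - \frac{\left(-1\right) 3}{32} = \left(-1\right) \left(- \frac{3}{32}\right) = \frac{3}{32}$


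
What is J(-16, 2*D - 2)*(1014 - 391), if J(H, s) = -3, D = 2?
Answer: -1869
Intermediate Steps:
J(-16, 2*D - 2)*(1014 - 391) = -3*(1014 - 391) = -3*623 = -1869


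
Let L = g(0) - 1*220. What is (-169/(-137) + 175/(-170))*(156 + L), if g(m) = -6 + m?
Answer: -33285/2329 ≈ -14.292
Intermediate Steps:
L = -226 (L = (-6 + 0) - 1*220 = -6 - 220 = -226)
(-169/(-137) + 175/(-170))*(156 + L) = (-169/(-137) + 175/(-170))*(156 - 226) = (-169*(-1/137) + 175*(-1/170))*(-70) = (169/137 - 35/34)*(-70) = (951/4658)*(-70) = -33285/2329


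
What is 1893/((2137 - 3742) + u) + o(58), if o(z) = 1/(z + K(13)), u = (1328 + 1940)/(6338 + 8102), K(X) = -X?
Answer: -15880243/13720815 ≈ -1.1574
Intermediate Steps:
u = 43/190 (u = 3268/14440 = 3268*(1/14440) = 43/190 ≈ 0.22632)
o(z) = 1/(-13 + z) (o(z) = 1/(z - 1*13) = 1/(z - 13) = 1/(-13 + z))
1893/((2137 - 3742) + u) + o(58) = 1893/((2137 - 3742) + 43/190) + 1/(-13 + 58) = 1893/(-1605 + 43/190) + 1/45 = 1893/(-304907/190) + 1/45 = 1893*(-190/304907) + 1/45 = -359670/304907 + 1/45 = -15880243/13720815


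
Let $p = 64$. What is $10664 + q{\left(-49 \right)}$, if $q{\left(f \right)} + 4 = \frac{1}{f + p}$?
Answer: $\frac{159901}{15} \approx 10660.0$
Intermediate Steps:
$q{\left(f \right)} = -4 + \frac{1}{64 + f}$ ($q{\left(f \right)} = -4 + \frac{1}{f + 64} = -4 + \frac{1}{64 + f}$)
$10664 + q{\left(-49 \right)} = 10664 + \frac{-255 - -196}{64 - 49} = 10664 + \frac{-255 + 196}{15} = 10664 + \frac{1}{15} \left(-59\right) = 10664 - \frac{59}{15} = \frac{159901}{15}$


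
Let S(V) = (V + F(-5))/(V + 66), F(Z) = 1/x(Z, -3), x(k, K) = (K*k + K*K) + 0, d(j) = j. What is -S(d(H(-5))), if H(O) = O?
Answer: 119/1464 ≈ 0.081284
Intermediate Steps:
x(k, K) = K**2 + K*k (x(k, K) = (K*k + K**2) + 0 = (K**2 + K*k) + 0 = K**2 + K*k)
F(Z) = 1/(9 - 3*Z) (F(Z) = 1/(-3*(-3 + Z)) = 1/(9 - 3*Z))
S(V) = (1/24 + V)/(66 + V) (S(V) = (V + 1/(3*(3 - 1*(-5))))/(V + 66) = (V + 1/(3*(3 + 5)))/(66 + V) = (V + (1/3)/8)/(66 + V) = (V + (1/3)*(1/8))/(66 + V) = (V + 1/24)/(66 + V) = (1/24 + V)/(66 + V))
-S(d(H(-5))) = -(1/24 - 5)/(66 - 5) = -(-119)/(61*24) = -1*(-119/1464) = 119/1464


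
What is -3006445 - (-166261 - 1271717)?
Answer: -1568467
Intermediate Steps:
-3006445 - (-166261 - 1271717) = -3006445 - 1*(-1437978) = -3006445 + 1437978 = -1568467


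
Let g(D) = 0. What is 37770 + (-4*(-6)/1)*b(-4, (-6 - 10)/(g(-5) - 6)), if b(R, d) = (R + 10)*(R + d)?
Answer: 37578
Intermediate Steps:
b(R, d) = (10 + R)*(R + d)
37770 + (-4*(-6)/1)*b(-4, (-6 - 10)/(g(-5) - 6)) = 37770 + (-4*(-6)/1)*((-4)**2 + 10*(-4) + 10*((-6 - 10)/(0 - 6)) - 4*(-6 - 10)/(0 - 6)) = 37770 + (24*1)*(16 - 40 + 10*(-16/(-6)) - (-64)/(-6)) = 37770 + 24*(16 - 40 + 10*(-16*(-1/6)) - (-64)*(-1)/6) = 37770 + 24*(16 - 40 + 10*(8/3) - 4*8/3) = 37770 + 24*(16 - 40 + 80/3 - 32/3) = 37770 + 24*(-8) = 37770 - 192 = 37578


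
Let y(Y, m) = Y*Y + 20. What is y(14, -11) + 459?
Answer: 675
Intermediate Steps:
y(Y, m) = 20 + Y² (y(Y, m) = Y² + 20 = 20 + Y²)
y(14, -11) + 459 = (20 + 14²) + 459 = (20 + 196) + 459 = 216 + 459 = 675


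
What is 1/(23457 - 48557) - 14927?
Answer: -374667701/25100 ≈ -14927.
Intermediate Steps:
1/(23457 - 48557) - 14927 = 1/(-25100) - 14927 = -1/25100 - 14927 = -374667701/25100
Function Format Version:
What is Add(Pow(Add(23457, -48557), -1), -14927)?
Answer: Rational(-374667701, 25100) ≈ -14927.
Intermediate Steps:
Add(Pow(Add(23457, -48557), -1), -14927) = Add(Pow(-25100, -1), -14927) = Add(Rational(-1, 25100), -14927) = Rational(-374667701, 25100)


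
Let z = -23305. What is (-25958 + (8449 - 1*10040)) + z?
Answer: -50854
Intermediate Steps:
(-25958 + (8449 - 1*10040)) + z = (-25958 + (8449 - 1*10040)) - 23305 = (-25958 + (8449 - 10040)) - 23305 = (-25958 - 1591) - 23305 = -27549 - 23305 = -50854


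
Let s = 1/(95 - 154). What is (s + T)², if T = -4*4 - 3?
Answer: 1258884/3481 ≈ 361.64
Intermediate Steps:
s = -1/59 (s = 1/(-59) = -1/59 ≈ -0.016949)
T = -19 (T = -16 - 3 = -19)
(s + T)² = (-1/59 - 19)² = (-1122/59)² = 1258884/3481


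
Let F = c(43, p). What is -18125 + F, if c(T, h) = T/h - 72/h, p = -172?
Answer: -3117471/172 ≈ -18125.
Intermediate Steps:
c(T, h) = -72/h + T/h
F = 29/172 (F = (-72 + 43)/(-172) = -1/172*(-29) = 29/172 ≈ 0.16860)
-18125 + F = -18125 + 29/172 = -3117471/172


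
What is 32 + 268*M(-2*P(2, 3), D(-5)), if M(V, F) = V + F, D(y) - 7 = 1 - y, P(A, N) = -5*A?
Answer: 8876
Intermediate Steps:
D(y) = 8 - y (D(y) = 7 + (1 - y) = 8 - y)
M(V, F) = F + V
32 + 268*M(-2*P(2, 3), D(-5)) = 32 + 268*((8 - 1*(-5)) - (-10)*2) = 32 + 268*((8 + 5) - 2*(-10)) = 32 + 268*(13 + 20) = 32 + 268*33 = 32 + 8844 = 8876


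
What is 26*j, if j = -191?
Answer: -4966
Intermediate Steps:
26*j = 26*(-191) = -4966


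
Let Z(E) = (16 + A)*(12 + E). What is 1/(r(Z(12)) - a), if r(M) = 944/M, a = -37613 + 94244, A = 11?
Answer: -81/4586993 ≈ -1.7659e-5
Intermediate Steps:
a = 56631
Z(E) = 324 + 27*E (Z(E) = (16 + 11)*(12 + E) = 27*(12 + E) = 324 + 27*E)
1/(r(Z(12)) - a) = 1/(944/(324 + 27*12) - 1*56631) = 1/(944/(324 + 324) - 56631) = 1/(944/648 - 56631) = 1/(944*(1/648) - 56631) = 1/(118/81 - 56631) = 1/(-4586993/81) = -81/4586993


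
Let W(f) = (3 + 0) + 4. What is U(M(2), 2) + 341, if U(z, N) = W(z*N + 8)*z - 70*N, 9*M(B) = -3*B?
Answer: 589/3 ≈ 196.33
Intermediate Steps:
M(B) = -B/3 (M(B) = (-3*B)/9 = -B/3)
W(f) = 7 (W(f) = 3 + 4 = 7)
U(z, N) = -70*N + 7*z (U(z, N) = 7*z - 70*N = -70*N + 7*z)
U(M(2), 2) + 341 = (-70*2 + 7*(-1/3*2)) + 341 = (-140 + 7*(-2/3)) + 341 = (-140 - 14/3) + 341 = -434/3 + 341 = 589/3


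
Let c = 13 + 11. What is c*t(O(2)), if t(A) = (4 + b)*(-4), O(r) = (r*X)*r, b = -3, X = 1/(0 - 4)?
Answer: -96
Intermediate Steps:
X = -¼ (X = 1/(-4) = -¼ ≈ -0.25000)
O(r) = -r²/4 (O(r) = (r*(-¼))*r = (-r/4)*r = -r²/4)
t(A) = -4 (t(A) = (4 - 3)*(-4) = 1*(-4) = -4)
c = 24
c*t(O(2)) = 24*(-4) = -96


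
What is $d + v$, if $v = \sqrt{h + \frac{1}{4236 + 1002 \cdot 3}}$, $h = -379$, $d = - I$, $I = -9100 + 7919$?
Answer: $1181 + \frac{i \sqrt{19877240514}}{7242} \approx 1181.0 + 19.468 i$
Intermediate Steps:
$I = -1181$
$d = 1181$ ($d = \left(-1\right) \left(-1181\right) = 1181$)
$v = \frac{i \sqrt{19877240514}}{7242}$ ($v = \sqrt{-379 + \frac{1}{4236 + 1002 \cdot 3}} = \sqrt{-379 + \frac{1}{4236 + 3006}} = \sqrt{-379 + \frac{1}{7242}} = \sqrt{- \frac{2744717}{7242}} = \frac{i \sqrt{19877240514}}{7242} \approx 19.468 i$)
$d + v = 1181 + \frac{i \sqrt{19877240514}}{7242}$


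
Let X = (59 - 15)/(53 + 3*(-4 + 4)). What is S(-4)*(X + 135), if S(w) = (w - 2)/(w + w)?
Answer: 21597/212 ≈ 101.87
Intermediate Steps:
S(w) = (-2 + w)/(2*w) (S(w) = (-2 + w)/((2*w)) = (-2 + w)*(1/(2*w)) = (-2 + w)/(2*w))
X = 44/53 (X = 44/(53 + 3*0) = 44/(53 + 0) = 44/53 ≈ 0.83019)
S(-4)*(X + 135) = ((½)*(-2 - 4)/(-4))*(44/53 + 135) = ((½)*(-¼)*(-6))*(7199/53) = (¾)*(7199/53) = 21597/212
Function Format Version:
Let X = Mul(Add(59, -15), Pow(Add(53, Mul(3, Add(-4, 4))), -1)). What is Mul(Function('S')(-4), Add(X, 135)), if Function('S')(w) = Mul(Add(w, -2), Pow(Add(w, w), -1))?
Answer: Rational(21597, 212) ≈ 101.87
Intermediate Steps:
Function('S')(w) = Mul(Rational(1, 2), Pow(w, -1), Add(-2, w)) (Function('S')(w) = Mul(Add(-2, w), Pow(Mul(2, w), -1)) = Mul(Add(-2, w), Mul(Rational(1, 2), Pow(w, -1))) = Mul(Rational(1, 2), Pow(w, -1), Add(-2, w)))
X = Rational(44, 53) (X = Mul(44, Pow(Add(53, Mul(3, 0)), -1)) = Mul(44, Pow(Add(53, 0), -1)) = Mul(44, Pow(53, -1)) = Mul(44, Rational(1, 53)) = Rational(44, 53) ≈ 0.83019)
Mul(Function('S')(-4), Add(X, 135)) = Mul(Mul(Rational(1, 2), Pow(-4, -1), Add(-2, -4)), Add(Rational(44, 53), 135)) = Mul(Mul(Rational(1, 2), Rational(-1, 4), -6), Rational(7199, 53)) = Mul(Rational(3, 4), Rational(7199, 53)) = Rational(21597, 212)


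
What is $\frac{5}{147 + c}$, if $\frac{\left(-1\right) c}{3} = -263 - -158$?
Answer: $\frac{5}{462} \approx 0.010823$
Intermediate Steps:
$c = 315$ ($c = - 3 \left(-263 - -158\right) = - 3 \left(-263 + 158\right) = \left(-3\right) \left(-105\right) = 315$)
$\frac{5}{147 + c} = \frac{5}{147 + 315} = \frac{5}{462}$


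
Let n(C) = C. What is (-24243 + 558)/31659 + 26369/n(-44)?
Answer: -278619437/464332 ≈ -600.04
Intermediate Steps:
(-24243 + 558)/31659 + 26369/n(-44) = (-24243 + 558)/31659 + 26369/(-44) = -23685*1/31659 + 26369*(-1/44) = -7895/10553 - 26369/44 = -278619437/464332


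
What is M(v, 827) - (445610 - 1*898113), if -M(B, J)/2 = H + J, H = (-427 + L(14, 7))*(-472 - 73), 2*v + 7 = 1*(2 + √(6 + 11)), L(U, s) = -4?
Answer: -18941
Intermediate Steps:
v = -5/2 + √17/2 (v = -7/2 + (1*(2 + √(6 + 11)))/2 = -7/2 + (1*(2 + √17))/2 = -7/2 + (2 + √17)/2 = -7/2 + (1 + √17/2) = -5/2 + √17/2 ≈ -0.43845)
H = 234895 (H = (-427 - 4)*(-472 - 73) = -431*(-545) = 234895)
M(B, J) = -469790 - 2*J (M(B, J) = -2*(234895 + J) = -469790 - 2*J)
M(v, 827) - (445610 - 1*898113) = (-469790 - 2*827) - (445610 - 1*898113) = (-469790 - 1654) - (445610 - 898113) = -471444 - 1*(-452503) = -471444 + 452503 = -18941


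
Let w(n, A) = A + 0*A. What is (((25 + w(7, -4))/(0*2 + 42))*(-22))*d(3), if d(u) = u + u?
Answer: -66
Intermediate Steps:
d(u) = 2*u
w(n, A) = A (w(n, A) = A + 0 = A)
(((25 + w(7, -4))/(0*2 + 42))*(-22))*d(3) = (((25 - 4)/(0*2 + 42))*(-22))*(2*3) = ((21/(0 + 42))*(-22))*6 = ((21/42)*(-22))*6 = ((21*(1/42))*(-22))*6 = ((1/2)*(-22))*6 = -11*6 = -66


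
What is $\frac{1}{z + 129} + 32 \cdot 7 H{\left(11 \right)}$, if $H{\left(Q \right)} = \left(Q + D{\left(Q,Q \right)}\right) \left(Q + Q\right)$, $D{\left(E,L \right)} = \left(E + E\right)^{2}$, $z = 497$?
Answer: $\frac{1527039361}{626} \approx 2.4394 \cdot 10^{6}$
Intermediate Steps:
$D{\left(E,L \right)} = 4 E^{2}$ ($D{\left(E,L \right)} = \left(2 E\right)^{2} = 4 E^{2}$)
$H{\left(Q \right)} = 2 Q \left(Q + 4 Q^{2}\right)$ ($H{\left(Q \right)} = \left(Q + 4 Q^{2}\right) \left(Q + Q\right) = \left(Q + 4 Q^{2}\right) 2 Q = 2 Q \left(Q + 4 Q^{2}\right)$)
$\frac{1}{z + 129} + 32 \cdot 7 H{\left(11 \right)} = \frac{1}{497 + 129} + 32 \cdot 7 \cdot 11^{2} \left(2 + 8 \cdot 11\right) = \frac{1}{626} + 224 \cdot 121 \left(2 + 88\right) = \frac{1}{626} + 224 \cdot 121 \cdot 90 = \frac{1}{626} + 224 \cdot 10890 = \frac{1}{626} + 2439360 = \frac{1527039361}{626}$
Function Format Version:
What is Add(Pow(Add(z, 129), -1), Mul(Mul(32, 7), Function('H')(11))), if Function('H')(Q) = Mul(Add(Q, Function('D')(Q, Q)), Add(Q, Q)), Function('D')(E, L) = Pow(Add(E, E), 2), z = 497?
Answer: Rational(1527039361, 626) ≈ 2.4394e+6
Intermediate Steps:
Function('D')(E, L) = Mul(4, Pow(E, 2)) (Function('D')(E, L) = Pow(Mul(2, E), 2) = Mul(4, Pow(E, 2)))
Function('H')(Q) = Mul(2, Q, Add(Q, Mul(4, Pow(Q, 2)))) (Function('H')(Q) = Mul(Add(Q, Mul(4, Pow(Q, 2))), Add(Q, Q)) = Mul(Add(Q, Mul(4, Pow(Q, 2))), Mul(2, Q)) = Mul(2, Q, Add(Q, Mul(4, Pow(Q, 2)))))
Add(Pow(Add(z, 129), -1), Mul(Mul(32, 7), Function('H')(11))) = Add(Pow(Add(497, 129), -1), Mul(Mul(32, 7), Mul(Pow(11, 2), Add(2, Mul(8, 11))))) = Add(Pow(626, -1), Mul(224, Mul(121, Add(2, 88)))) = Add(Rational(1, 626), Mul(224, Mul(121, 90))) = Add(Rational(1, 626), Mul(224, 10890)) = Add(Rational(1, 626), 2439360) = Rational(1527039361, 626)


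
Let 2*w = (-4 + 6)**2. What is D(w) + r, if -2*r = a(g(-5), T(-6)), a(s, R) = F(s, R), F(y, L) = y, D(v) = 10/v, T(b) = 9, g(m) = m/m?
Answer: 9/2 ≈ 4.5000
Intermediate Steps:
g(m) = 1
w = 2 (w = (-4 + 6)**2/2 = (1/2)*2**2 = (1/2)*4 = 2)
a(s, R) = s
r = -1/2 (r = -1/2*1 = -1/2 ≈ -0.50000)
D(w) + r = 10/2 - 1/2 = 10*(1/2) - 1/2 = 5 - 1/2 = 9/2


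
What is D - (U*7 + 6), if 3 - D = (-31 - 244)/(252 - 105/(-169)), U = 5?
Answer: -1575859/42693 ≈ -36.911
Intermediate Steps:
D = 174554/42693 (D = 3 - (-31 - 244)/(252 - 105/(-169)) = 3 - (-275)/(252 - 105*(-1/169)) = 3 - (-275)/(252 + 105/169) = 3 - (-275)/42693/169 = 3 - (-275)*169/42693 = 3 - 1*(-46475/42693) = 3 + 46475/42693 = 174554/42693 ≈ 4.0886)
D - (U*7 + 6) = 174554/42693 - (5*7 + 6) = 174554/42693 - (35 + 6) = 174554/42693 - 1*41 = 174554/42693 - 41 = -1575859/42693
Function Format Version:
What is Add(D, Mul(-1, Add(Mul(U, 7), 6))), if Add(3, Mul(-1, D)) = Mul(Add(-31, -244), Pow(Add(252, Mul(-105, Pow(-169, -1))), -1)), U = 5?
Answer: Rational(-1575859, 42693) ≈ -36.911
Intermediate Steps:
D = Rational(174554, 42693) (D = Add(3, Mul(-1, Mul(Add(-31, -244), Pow(Add(252, Mul(-105, Pow(-169, -1))), -1)))) = Add(3, Mul(-1, Mul(-275, Pow(Add(252, Mul(-105, Rational(-1, 169))), -1)))) = Add(3, Mul(-1, Mul(-275, Pow(Add(252, Rational(105, 169)), -1)))) = Add(3, Mul(-1, Mul(-275, Pow(Rational(42693, 169), -1)))) = Add(3, Mul(-1, Mul(-275, Rational(169, 42693)))) = Add(3, Mul(-1, Rational(-46475, 42693))) = Add(3, Rational(46475, 42693)) = Rational(174554, 42693) ≈ 4.0886)
Add(D, Mul(-1, Add(Mul(U, 7), 6))) = Add(Rational(174554, 42693), Mul(-1, Add(Mul(5, 7), 6))) = Add(Rational(174554, 42693), Mul(-1, Add(35, 6))) = Add(Rational(174554, 42693), Mul(-1, 41)) = Add(Rational(174554, 42693), -41) = Rational(-1575859, 42693)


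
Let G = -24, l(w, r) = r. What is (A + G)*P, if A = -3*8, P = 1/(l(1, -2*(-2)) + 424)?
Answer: -12/107 ≈ -0.11215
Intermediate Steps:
P = 1/428 (P = 1/(-2*(-2) + 424) = 1/(4 + 424) = 1/428 ≈ 0.0023364)
A = -24
(A + G)*P = (-24 - 24)*(1/428) = -48*1/428 = -12/107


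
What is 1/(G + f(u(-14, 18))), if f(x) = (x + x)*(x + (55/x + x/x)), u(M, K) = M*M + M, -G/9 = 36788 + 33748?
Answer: -1/568102 ≈ -1.7602e-6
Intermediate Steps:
G = -634824 (G = -9*(36788 + 33748) = -9*70536 = -634824)
u(M, K) = M + M² (u(M, K) = M² + M = M + M²)
f(x) = 2*x*(1 + x + 55/x) (f(x) = (2*x)*(x + (55/x + 1)) = (2*x)*(x + (1 + 55/x)) = (2*x)*(1 + x + 55/x) = 2*x*(1 + x + 55/x))
1/(G + f(u(-14, 18))) = 1/(-634824 + (110 + 2*(-14*(1 - 14)) + 2*(-14*(1 - 14))²)) = 1/(-634824 + (110 + 2*(-14*(-13)) + 2*(-14*(-13))²)) = 1/(-634824 + (110 + 2*182 + 2*182²)) = 1/(-634824 + (110 + 364 + 2*33124)) = 1/(-634824 + (110 + 364 + 66248)) = 1/(-634824 + 66722) = 1/(-568102) = -1/568102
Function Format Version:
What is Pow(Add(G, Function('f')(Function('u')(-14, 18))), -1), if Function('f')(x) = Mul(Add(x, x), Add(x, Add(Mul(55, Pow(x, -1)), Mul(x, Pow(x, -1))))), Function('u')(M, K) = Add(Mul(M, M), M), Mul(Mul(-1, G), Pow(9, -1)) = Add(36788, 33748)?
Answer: Rational(-1, 568102) ≈ -1.7602e-6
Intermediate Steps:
G = -634824 (G = Mul(-9, Add(36788, 33748)) = Mul(-9, 70536) = -634824)
Function('u')(M, K) = Add(M, Pow(M, 2)) (Function('u')(M, K) = Add(Pow(M, 2), M) = Add(M, Pow(M, 2)))
Function('f')(x) = Mul(2, x, Add(1, x, Mul(55, Pow(x, -1)))) (Function('f')(x) = Mul(Mul(2, x), Add(x, Add(Mul(55, Pow(x, -1)), 1))) = Mul(Mul(2, x), Add(x, Add(1, Mul(55, Pow(x, -1))))) = Mul(Mul(2, x), Add(1, x, Mul(55, Pow(x, -1)))) = Mul(2, x, Add(1, x, Mul(55, Pow(x, -1)))))
Pow(Add(G, Function('f')(Function('u')(-14, 18))), -1) = Pow(Add(-634824, Add(110, Mul(2, Mul(-14, Add(1, -14))), Mul(2, Pow(Mul(-14, Add(1, -14)), 2)))), -1) = Pow(Add(-634824, Add(110, Mul(2, Mul(-14, -13)), Mul(2, Pow(Mul(-14, -13), 2)))), -1) = Pow(Add(-634824, Add(110, Mul(2, 182), Mul(2, Pow(182, 2)))), -1) = Pow(Add(-634824, Add(110, 364, Mul(2, 33124))), -1) = Pow(Add(-634824, Add(110, 364, 66248)), -1) = Pow(Add(-634824, 66722), -1) = Pow(-568102, -1) = Rational(-1, 568102)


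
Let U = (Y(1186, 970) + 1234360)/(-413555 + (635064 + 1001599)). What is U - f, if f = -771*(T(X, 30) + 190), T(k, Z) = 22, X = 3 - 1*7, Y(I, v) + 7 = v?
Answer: 199920684139/1223108 ≈ 1.6345e+5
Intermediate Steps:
Y(I, v) = -7 + v
X = -4 (X = 3 - 7 = -4)
U = 1235323/1223108 (U = ((-7 + 970) + 1234360)/(-413555 + (635064 + 1001599)) = (963 + 1234360)/(-413555 + 1636663) = 1235323/1223108 ≈ 1.0100)
f = -163452 (f = -771*(22 + 190) = -771*212 = -163452)
U - f = 1235323/1223108 - 1*(-163452) = 1235323/1223108 + 163452 = 199920684139/1223108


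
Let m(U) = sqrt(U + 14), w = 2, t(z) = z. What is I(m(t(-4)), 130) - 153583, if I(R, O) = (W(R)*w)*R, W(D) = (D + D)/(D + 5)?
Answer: -460709/3 - 8*sqrt(10)/3 ≈ -1.5358e+5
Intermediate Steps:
W(D) = 2*D/(5 + D) (W(D) = (2*D)/(5 + D) = 2*D/(5 + D))
m(U) = sqrt(14 + U)
I(R, O) = 4*R**2/(5 + R) (I(R, O) = ((2*R/(5 + R))*2)*R = (4*R/(5 + R))*R = 4*R**2/(5 + R))
I(m(t(-4)), 130) - 153583 = 4*(sqrt(14 - 4))**2/(5 + sqrt(14 - 4)) - 153583 = 4*(sqrt(10))**2/(5 + sqrt(10)) - 153583 = 4*10/(5 + sqrt(10)) - 153583 = 40/(5 + sqrt(10)) - 153583 = -153583 + 40/(5 + sqrt(10))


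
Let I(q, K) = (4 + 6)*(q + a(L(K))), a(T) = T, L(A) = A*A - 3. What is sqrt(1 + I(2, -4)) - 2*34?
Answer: -68 + sqrt(151) ≈ -55.712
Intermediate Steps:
L(A) = -3 + A**2 (L(A) = A**2 - 3 = -3 + A**2)
I(q, K) = -30 + 10*q + 10*K**2 (I(q, K) = (4 + 6)*(q + (-3 + K**2)) = 10*(-3 + q + K**2) = -30 + 10*q + 10*K**2)
sqrt(1 + I(2, -4)) - 2*34 = sqrt(1 + (-30 + 10*2 + 10*(-4)**2)) - 2*34 = sqrt(1 + (-30 + 20 + 10*16)) - 68 = sqrt(1 + (-30 + 20 + 160)) - 68 = sqrt(1 + 150) - 68 = sqrt(151) - 68 = -68 + sqrt(151)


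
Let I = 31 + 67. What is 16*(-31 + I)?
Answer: 1072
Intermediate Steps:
I = 98
16*(-31 + I) = 16*(-31 + 98) = 16*67 = 1072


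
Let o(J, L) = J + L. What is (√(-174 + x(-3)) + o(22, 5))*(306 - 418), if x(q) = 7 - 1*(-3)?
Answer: -3024 - 224*I*√41 ≈ -3024.0 - 1434.3*I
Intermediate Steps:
x(q) = 10 (x(q) = 7 + 3 = 10)
(√(-174 + x(-3)) + o(22, 5))*(306 - 418) = (√(-174 + 10) + (22 + 5))*(306 - 418) = (√(-164) + 27)*(-112) = (2*I*√41 + 27)*(-112) = (27 + 2*I*√41)*(-112) = -3024 - 224*I*√41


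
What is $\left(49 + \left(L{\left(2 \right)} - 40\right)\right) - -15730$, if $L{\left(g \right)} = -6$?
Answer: $15733$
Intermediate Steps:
$\left(49 + \left(L{\left(2 \right)} - 40\right)\right) - -15730 = \left(49 - 46\right) - -15730 = \left(49 - 46\right) + 15730 = 3 + 15730 = 15733$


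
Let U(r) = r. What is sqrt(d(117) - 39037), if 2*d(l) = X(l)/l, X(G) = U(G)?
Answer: I*sqrt(156146)/2 ≈ 197.58*I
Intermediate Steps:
X(G) = G
d(l) = 1/2 (d(l) = (l/l)/2 = (1/2)*1 = 1/2)
sqrt(d(117) - 39037) = sqrt(1/2 - 39037) = sqrt(-78073/2) = I*sqrt(156146)/2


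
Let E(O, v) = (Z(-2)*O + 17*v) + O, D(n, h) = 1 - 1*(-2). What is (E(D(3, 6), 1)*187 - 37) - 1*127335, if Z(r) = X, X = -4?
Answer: -125876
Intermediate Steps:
Z(r) = -4
D(n, h) = 3 (D(n, h) = 1 + 2 = 3)
E(O, v) = -3*O + 17*v (E(O, v) = (-4*O + 17*v) + O = -3*O + 17*v)
(E(D(3, 6), 1)*187 - 37) - 1*127335 = ((-3*3 + 17*1)*187 - 37) - 1*127335 = ((-9 + 17)*187 - 37) - 127335 = (8*187 - 37) - 127335 = (1496 - 37) - 127335 = 1459 - 127335 = -125876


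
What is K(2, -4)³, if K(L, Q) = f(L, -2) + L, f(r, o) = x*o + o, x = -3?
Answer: 216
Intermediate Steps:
f(r, o) = -2*o (f(r, o) = -3*o + o = -2*o)
K(L, Q) = 4 + L (K(L, Q) = -2*(-2) + L = 4 + L)
K(2, -4)³ = (4 + 2)³ = 6³ = 216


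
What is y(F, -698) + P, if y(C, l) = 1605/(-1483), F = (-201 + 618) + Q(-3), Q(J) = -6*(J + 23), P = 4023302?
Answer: 5966555261/1483 ≈ 4.0233e+6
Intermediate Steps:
Q(J) = -138 - 6*J (Q(J) = -6*(23 + J) = -138 - 6*J)
F = 297 (F = (-201 + 618) + (-138 - 6*(-3)) = 417 + (-138 + 18) = 417 - 120 = 297)
y(C, l) = -1605/1483 (y(C, l) = 1605*(-1/1483) = -1605/1483)
y(F, -698) + P = -1605/1483 + 4023302 = 5966555261/1483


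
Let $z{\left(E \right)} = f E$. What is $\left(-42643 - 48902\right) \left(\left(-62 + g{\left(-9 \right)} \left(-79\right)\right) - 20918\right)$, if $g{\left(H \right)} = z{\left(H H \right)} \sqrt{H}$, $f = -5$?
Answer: $1920614100 - 8786946825 i \approx 1.9206 \cdot 10^{9} - 8.787 \cdot 10^{9} i$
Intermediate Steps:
$z{\left(E \right)} = - 5 E$
$g{\left(H \right)} = - 5 H^{\frac{5}{2}}$ ($g{\left(H \right)} = - 5 H H \sqrt{H} = - 5 H^{2} \sqrt{H} = - 5 H^{\frac{5}{2}}$)
$\left(-42643 - 48902\right) \left(\left(-62 + g{\left(-9 \right)} \left(-79\right)\right) - 20918\right) = \left(-42643 - 48902\right) \left(\left(-62 + - 5 \left(-9\right)^{\frac{5}{2}} \left(-79\right)\right) - 20918\right) = - 91545 \left(\left(-62 + - 5 \cdot 243 i \left(-79\right)\right) - 20918\right) = - 91545 \left(\left(-62 + - 1215 i \left(-79\right)\right) - 20918\right) = - 91545 \left(\left(-62 + 95985 i\right) - 20918\right) = - 91545 \left(-20980 + 95985 i\right) = 1920614100 - 8786946825 i$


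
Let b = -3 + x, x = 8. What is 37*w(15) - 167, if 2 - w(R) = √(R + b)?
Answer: -93 - 74*√5 ≈ -258.47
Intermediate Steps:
b = 5 (b = -3 + 8 = 5)
w(R) = 2 - √(5 + R) (w(R) = 2 - √(R + 5) = 2 - √(5 + R))
37*w(15) - 167 = 37*(2 - √(5 + 15)) - 167 = 37*(2 - √20) - 167 = 37*(2 - 2*√5) - 167 = (74 - 74*√5) - 167 = -93 - 74*√5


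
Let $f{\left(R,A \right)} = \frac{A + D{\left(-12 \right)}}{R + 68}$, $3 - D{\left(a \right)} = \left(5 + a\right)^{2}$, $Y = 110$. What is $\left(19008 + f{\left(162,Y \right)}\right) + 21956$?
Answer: $\frac{4710892}{115} \approx 40964.0$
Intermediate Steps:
$D{\left(a \right)} = 3 - \left(5 + a\right)^{2}$
$f{\left(R,A \right)} = \frac{-46 + A}{68 + R}$ ($f{\left(R,A \right)} = \frac{A + \left(3 - \left(5 - 12\right)^{2}\right)}{R + 68} = \frac{A + \left(3 - \left(-7\right)^{2}\right)}{68 + R} = \frac{A + \left(3 - 49\right)}{68 + R} = \frac{A - 46}{68 + R} = \frac{-46 + A}{68 + R}$)
$\left(19008 + f{\left(162,Y \right)}\right) + 21956 = \left(19008 + \frac{-46 + 110}{68 + 162}\right) + 21956 = \left(19008 + \frac{1}{230} \cdot 64\right) + 21956 = \left(19008 + \frac{32}{115}\right) + 21956 = \frac{2185952}{115} + 21956 = \frac{4710892}{115}$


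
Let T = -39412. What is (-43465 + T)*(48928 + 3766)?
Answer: -4367120638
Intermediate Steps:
(-43465 + T)*(48928 + 3766) = (-43465 - 39412)*(48928 + 3766) = -82877*52694 = -4367120638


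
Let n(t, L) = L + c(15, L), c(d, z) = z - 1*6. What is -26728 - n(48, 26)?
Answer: -26774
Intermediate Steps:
c(d, z) = -6 + z (c(d, z) = z - 6 = -6 + z)
n(t, L) = -6 + 2*L (n(t, L) = L + (-6 + L) = -6 + 2*L)
-26728 - n(48, 26) = -26728 - (-6 + 2*26) = -26728 - (-6 + 52) = -26728 - 1*46 = -26728 - 46 = -26774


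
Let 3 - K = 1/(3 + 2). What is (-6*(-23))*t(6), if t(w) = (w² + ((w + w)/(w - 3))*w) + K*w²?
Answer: 110952/5 ≈ 22190.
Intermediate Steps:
K = 14/5 (K = 3 - 1/(3 + 2) = 3 - 1/5 = 3 - 1*⅕ = 3 - ⅕ = 14/5 ≈ 2.8000)
t(w) = 19*w²/5 + 2*w²/(-3 + w) (t(w) = (w² + ((w + w)/(w - 3))*w) + 14*w²/5 = (w² + ((2*w)/(-3 + w))*w) + 14*w²/5 = (w² + (2*w/(-3 + w))*w) + 14*w²/5 = (w² + 2*w²/(-3 + w)) + 14*w²/5 = 19*w²/5 + 2*w²/(-3 + w))
(-6*(-23))*t(6) = (-6*(-23))*((⅕)*6²*(-47 + 19*6)/(-3 + 6)) = 138*((⅕)*36*(-47 + 114)/3) = 138*((⅕)*36*(⅓)*67) = 138*(804/5) = 110952/5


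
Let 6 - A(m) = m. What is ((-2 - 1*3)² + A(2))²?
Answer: 841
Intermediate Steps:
A(m) = 6 - m
((-2 - 1*3)² + A(2))² = ((-2 - 1*3)² + (6 - 1*2))² = ((-2 - 3)² + (6 - 2))² = ((-5)² + 4)² = (25 + 4)² = 29² = 841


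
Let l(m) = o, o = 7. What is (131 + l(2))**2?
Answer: 19044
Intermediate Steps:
l(m) = 7
(131 + l(2))**2 = (131 + 7)**2 = 138**2 = 19044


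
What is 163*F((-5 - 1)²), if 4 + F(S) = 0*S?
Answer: -652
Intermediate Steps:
F(S) = -4 (F(S) = -4 + 0*S = -4 + 0 = -4)
163*F((-5 - 1)²) = 163*(-4) = -652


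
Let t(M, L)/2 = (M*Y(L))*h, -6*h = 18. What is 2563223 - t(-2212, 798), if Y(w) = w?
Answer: -8027833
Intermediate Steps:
h = -3 (h = -⅙*18 = -3)
t(M, L) = -6*L*M (t(M, L) = 2*((M*L)*(-3)) = 2*((L*M)*(-3)) = 2*(-3*L*M) = -6*L*M)
2563223 - t(-2212, 798) = 2563223 - (-6)*798*(-2212) = 2563223 - 1*10591056 = 2563223 - 10591056 = -8027833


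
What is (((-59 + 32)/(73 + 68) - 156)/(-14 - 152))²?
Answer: 53890281/60871204 ≈ 0.88532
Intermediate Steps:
(((-59 + 32)/(73 + 68) - 156)/(-14 - 152))² = ((-27/141 - 156)/(-166))² = ((-27*1/141 - 156)*(-1/166))² = ((-9/47 - 156)*(-1/166))² = (-7341/47*(-1/166))² = (7341/7802)² = 53890281/60871204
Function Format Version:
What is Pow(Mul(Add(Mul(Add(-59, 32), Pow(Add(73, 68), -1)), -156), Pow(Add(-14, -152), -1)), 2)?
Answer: Rational(53890281, 60871204) ≈ 0.88532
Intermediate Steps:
Pow(Mul(Add(Mul(Add(-59, 32), Pow(Add(73, 68), -1)), -156), Pow(Add(-14, -152), -1)), 2) = Pow(Mul(Add(Mul(-27, Pow(141, -1)), -156), Pow(-166, -1)), 2) = Pow(Mul(Add(Mul(-27, Rational(1, 141)), -156), Rational(-1, 166)), 2) = Pow(Mul(Add(Rational(-9, 47), -156), Rational(-1, 166)), 2) = Pow(Mul(Rational(-7341, 47), Rational(-1, 166)), 2) = Pow(Rational(7341, 7802), 2) = Rational(53890281, 60871204)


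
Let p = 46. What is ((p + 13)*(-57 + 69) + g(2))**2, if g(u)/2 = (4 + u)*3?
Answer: 553536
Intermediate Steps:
g(u) = 24 + 6*u (g(u) = 2*((4 + u)*3) = 2*(12 + 3*u) = 24 + 6*u)
((p + 13)*(-57 + 69) + g(2))**2 = ((46 + 13)*(-57 + 69) + (24 + 6*2))**2 = (59*12 + (24 + 12))**2 = (708 + 36)**2 = 744**2 = 553536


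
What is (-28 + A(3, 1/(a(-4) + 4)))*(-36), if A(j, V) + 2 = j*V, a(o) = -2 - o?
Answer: 1062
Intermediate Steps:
A(j, V) = -2 + V*j (A(j, V) = -2 + j*V = -2 + V*j)
(-28 + A(3, 1/(a(-4) + 4)))*(-36) = (-28 + (-2 + 3/((-2 - 1*(-4)) + 4)))*(-36) = (-28 + (-2 + 3/((-2 + 4) + 4)))*(-36) = (-28 + (-2 + 3/(2 + 4)))*(-36) = (-28 + (-2 + 3/6))*(-36) = (-28 + (-2 + (1/6)*3))*(-36) = (-28 + (-2 + 1/2))*(-36) = (-28 - 3/2)*(-36) = -59/2*(-36) = 1062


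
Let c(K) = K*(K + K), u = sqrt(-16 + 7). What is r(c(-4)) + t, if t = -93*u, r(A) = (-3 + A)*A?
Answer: 928 - 279*I ≈ 928.0 - 279.0*I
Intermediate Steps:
u = 3*I (u = sqrt(-9) = 3*I ≈ 3.0*I)
c(K) = 2*K**2 (c(K) = K*(2*K) = 2*K**2)
r(A) = A*(-3 + A)
t = -279*I ≈ -279.0*I
r(c(-4)) + t = (2*(-4)**2)*(-3 + 2*(-4)**2) - 279*I = (2*16)*(-3 + 2*16) - 279*I = 32*(-3 + 32) - 279*I = 32*29 - 279*I = 928 - 279*I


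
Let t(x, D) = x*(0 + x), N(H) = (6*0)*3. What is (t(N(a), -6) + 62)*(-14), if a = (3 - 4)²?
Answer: -868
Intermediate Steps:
a = 1 (a = (-1)² = 1)
N(H) = 0 (N(H) = 0*3 = 0)
t(x, D) = x² (t(x, D) = x*x = x²)
(t(N(a), -6) + 62)*(-14) = (0² + 62)*(-14) = (0 + 62)*(-14) = 62*(-14) = -868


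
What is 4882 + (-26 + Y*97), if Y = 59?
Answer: 10579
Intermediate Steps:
4882 + (-26 + Y*97) = 4882 + (-26 + 59*97) = 4882 + (-26 + 5723) = 4882 + 5697 = 10579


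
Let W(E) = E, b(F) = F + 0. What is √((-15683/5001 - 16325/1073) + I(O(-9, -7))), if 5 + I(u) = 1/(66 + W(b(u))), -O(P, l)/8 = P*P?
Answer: 3*I*√312432699537068394/347006054 ≈ 4.8324*I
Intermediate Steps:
b(F) = F
O(P, l) = -8*P² (O(P, l) = -8*P*P = -8*P²)
I(u) = -5 + 1/(66 + u)
√((-15683/5001 - 16325/1073) + I(O(-9, -7))) = √((-15683/5001 - 16325/1073) + (-329 - (-40)*(-9)²)/(66 - 8*(-9)²)) = √((-15683*1/5001 - 16325*1/1073) + (-329 - (-40)*81)/(66 - 8*81)) = √((-15683/5001 - 16325/1073) + (-329 - 5*(-648))/(66 - 648)) = √(-98469184/5366073 + (-329 + 3240)/(-582)) = √(-98469184/5366073 - 1/582*2911) = √(-98469184/5366073 - 2911/582) = √(-8103300399/347006054) = 3*I*√312432699537068394/347006054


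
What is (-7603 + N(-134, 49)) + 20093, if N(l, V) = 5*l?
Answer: 11820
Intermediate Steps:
(-7603 + N(-134, 49)) + 20093 = (-7603 + 5*(-134)) + 20093 = (-7603 - 670) + 20093 = -8273 + 20093 = 11820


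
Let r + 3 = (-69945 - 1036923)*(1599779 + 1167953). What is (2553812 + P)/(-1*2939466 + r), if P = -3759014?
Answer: 401734/1021172307615 ≈ 3.9340e-7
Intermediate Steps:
r = -3063513983379 (r = -3 + (-69945 - 1036923)*(1599779 + 1167953) = -3 - 1106868*2767732 = -3 - 3063513983376 = -3063513983379)
(2553812 + P)/(-1*2939466 + r) = (2553812 - 3759014)/(-1*2939466 - 3063513983379) = -1205202/(-2939466 - 3063513983379) = -1205202/(-3063516922845) = -1205202*(-1/3063516922845) = 401734/1021172307615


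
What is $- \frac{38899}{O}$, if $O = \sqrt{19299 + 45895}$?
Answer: $- \frac{38899 \sqrt{65194}}{65194} \approx -152.35$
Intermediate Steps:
$O = \sqrt{65194} \approx 255.33$
$- \frac{38899}{O} = - \frac{38899}{\sqrt{65194}} = - 38899 \frac{\sqrt{65194}}{65194} = - \frac{38899 \sqrt{65194}}{65194}$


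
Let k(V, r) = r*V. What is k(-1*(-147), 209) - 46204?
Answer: -15481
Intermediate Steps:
k(V, r) = V*r
k(-1*(-147), 209) - 46204 = -1*(-147)*209 - 46204 = 147*209 - 46204 = 30723 - 46204 = -15481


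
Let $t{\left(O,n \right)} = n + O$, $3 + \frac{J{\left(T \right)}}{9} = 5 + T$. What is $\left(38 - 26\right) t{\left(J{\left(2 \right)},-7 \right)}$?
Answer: $348$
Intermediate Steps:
$J{\left(T \right)} = 18 + 9 T$ ($J{\left(T \right)} = -27 + 9 \left(5 + T\right) = -27 + \left(45 + 9 T\right) = 18 + 9 T$)
$t{\left(O,n \right)} = O + n$
$\left(38 - 26\right) t{\left(J{\left(2 \right)},-7 \right)} = \left(38 - 26\right) \left(\left(18 + 9 \cdot 2\right) - 7\right) = 12 \left(\left(18 + 18\right) - 7\right) = 12 \left(36 - 7\right) = 12 \cdot 29 = 348$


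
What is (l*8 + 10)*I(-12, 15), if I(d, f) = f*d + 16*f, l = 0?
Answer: 600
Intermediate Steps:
I(d, f) = 16*f + d*f (I(d, f) = d*f + 16*f = 16*f + d*f)
(l*8 + 10)*I(-12, 15) = (0*8 + 10)*(15*(16 - 12)) = (0 + 10)*(15*4) = 10*60 = 600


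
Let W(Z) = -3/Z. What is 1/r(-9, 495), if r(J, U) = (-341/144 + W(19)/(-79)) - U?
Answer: -216144/107502689 ≈ -0.0020106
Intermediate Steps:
r(J, U) = -511409/216144 - U (r(J, U) = (-341/144 - 3/19/(-79)) - U = (-341*1/144 - 3*1/19*(-1/79)) - U = (-341/144 - 3/19*(-1/79)) - U = (-341/144 + 3/1501) - U = -511409/216144 - U)
1/r(-9, 495) = 1/(-511409/216144 - 1*495) = 1/(-511409/216144 - 495) = 1/(-107502689/216144) = -216144/107502689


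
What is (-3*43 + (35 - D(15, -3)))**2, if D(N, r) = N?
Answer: 11881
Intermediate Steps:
(-3*43 + (35 - D(15, -3)))**2 = (-3*43 + (35 - 1*15))**2 = (-129 + (35 - 15))**2 = (-129 + 20)**2 = (-109)**2 = 11881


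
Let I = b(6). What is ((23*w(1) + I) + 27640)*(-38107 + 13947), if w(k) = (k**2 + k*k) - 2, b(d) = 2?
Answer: -667830720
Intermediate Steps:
I = 2
w(k) = -2 + 2*k**2 (w(k) = (k**2 + k**2) - 2 = 2*k**2 - 2 = -2 + 2*k**2)
((23*w(1) + I) + 27640)*(-38107 + 13947) = ((23*(-2 + 2*1**2) + 2) + 27640)*(-38107 + 13947) = ((23*(-2 + 2*1) + 2) + 27640)*(-24160) = ((23*(-2 + 2) + 2) + 27640)*(-24160) = ((23*0 + 2) + 27640)*(-24160) = ((0 + 2) + 27640)*(-24160) = (2 + 27640)*(-24160) = 27642*(-24160) = -667830720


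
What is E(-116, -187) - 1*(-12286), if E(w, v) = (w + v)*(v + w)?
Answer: 104095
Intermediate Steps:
E(w, v) = (v + w)² (E(w, v) = (v + w)*(v + w) = (v + w)²)
E(-116, -187) - 1*(-12286) = (-187 - 116)² - 1*(-12286) = (-303)² + 12286 = 91809 + 12286 = 104095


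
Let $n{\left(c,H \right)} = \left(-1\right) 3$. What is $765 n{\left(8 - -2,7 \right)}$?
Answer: $-2295$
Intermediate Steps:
$n{\left(c,H \right)} = -3$
$765 n{\left(8 - -2,7 \right)} = 765 \left(-3\right) = -2295$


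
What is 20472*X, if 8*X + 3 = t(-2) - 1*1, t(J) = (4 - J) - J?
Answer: 10236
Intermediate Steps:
t(J) = 4 - 2*J
X = ½ (X = -3/8 + ((4 - 2*(-2)) - 1*1)/8 = -3/8 + ((4 + 4) - 1)/8 = -3/8 + (8 - 1)/8 = -3/8 + (⅛)*7 = -3/8 + 7/8 = ½ ≈ 0.50000)
20472*X = 20472*(½) = 10236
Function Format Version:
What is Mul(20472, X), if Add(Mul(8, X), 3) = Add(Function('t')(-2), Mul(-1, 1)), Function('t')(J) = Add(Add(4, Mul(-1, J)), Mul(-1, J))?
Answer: 10236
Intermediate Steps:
Function('t')(J) = Add(4, Mul(-2, J))
X = Rational(1, 2) (X = Add(Rational(-3, 8), Mul(Rational(1, 8), Add(Add(4, Mul(-2, -2)), Mul(-1, 1)))) = Add(Rational(-3, 8), Mul(Rational(1, 8), Add(Add(4, 4), -1))) = Add(Rational(-3, 8), Mul(Rational(1, 8), Add(8, -1))) = Add(Rational(-3, 8), Mul(Rational(1, 8), 7)) = Add(Rational(-3, 8), Rational(7, 8)) = Rational(1, 2) ≈ 0.50000)
Mul(20472, X) = Mul(20472, Rational(1, 2)) = 10236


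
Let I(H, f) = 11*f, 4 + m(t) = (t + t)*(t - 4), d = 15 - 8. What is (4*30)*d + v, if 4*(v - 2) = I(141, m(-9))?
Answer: 2949/2 ≈ 1474.5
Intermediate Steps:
d = 7
m(t) = -4 + 2*t*(-4 + t) (m(t) = -4 + (t + t)*(t - 4) = -4 + (2*t)*(-4 + t) = -4 + 2*t*(-4 + t))
v = 1269/2 (v = 2 + (11*(-4 - 8*(-9) + 2*(-9)**2))/4 = 2 + (11*(-4 + 72 + 2*81))/4 = 2 + (11*(-4 + 72 + 162))/4 = 2 + (11*230)/4 = 2 + (1/4)*2530 = 2 + 1265/2 = 1269/2 ≈ 634.50)
(4*30)*d + v = (4*30)*7 + 1269/2 = 120*7 + 1269/2 = 840 + 1269/2 = 2949/2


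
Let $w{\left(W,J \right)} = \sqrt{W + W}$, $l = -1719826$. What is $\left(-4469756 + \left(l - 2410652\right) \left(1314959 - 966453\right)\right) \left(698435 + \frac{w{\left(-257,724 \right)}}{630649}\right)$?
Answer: $-1005397766129048440 - \frac{1439500835624 i \sqrt{514}}{630649} \approx -1.0054 \cdot 10^{18} - 5.1749 \cdot 10^{7} i$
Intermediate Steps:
$w{\left(W,J \right)} = \sqrt{2} \sqrt{W}$ ($w{\left(W,J \right)} = \sqrt{2 W} = \sqrt{2} \sqrt{W}$)
$\left(-4469756 + \left(l - 2410652\right) \left(1314959 - 966453\right)\right) \left(698435 + \frac{w{\left(-257,724 \right)}}{630649}\right) = \left(-4469756 + \left(-1719826 - 2410652\right) \left(1314959 - 966453\right)\right) \left(698435 + \frac{\sqrt{2} \sqrt{-257}}{630649}\right) = \left(-4469756 - 1439496365868\right) \left(698435 + \sqrt{2} i \sqrt{257} \cdot \frac{1}{630649}\right) = \left(-4469756 - 1439496365868\right) \left(698435 + i \sqrt{514} \cdot \frac{1}{630649}\right) = - 1439500835624 \left(698435 + \frac{i \sqrt{514}}{630649}\right) = -1005397766129048440 - \frac{1439500835624 i \sqrt{514}}{630649}$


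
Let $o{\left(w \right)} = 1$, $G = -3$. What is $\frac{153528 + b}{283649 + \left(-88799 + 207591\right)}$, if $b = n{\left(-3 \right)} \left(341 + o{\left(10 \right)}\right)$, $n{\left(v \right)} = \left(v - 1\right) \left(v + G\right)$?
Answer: $\frac{53912}{134147} \approx 0.40189$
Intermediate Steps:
$n{\left(v \right)} = \left(-1 + v\right) \left(-3 + v\right)$ ($n{\left(v \right)} = \left(v - 1\right) \left(v - 3\right) = \left(-1 + v\right) \left(-3 + v\right)$)
$b = 8208$ ($b = \left(3 + \left(-3\right)^{2} - -12\right) \left(341 + 1\right) = \left(3 + 9 + 12\right) 342 = 24 \cdot 342 = 8208$)
$\frac{153528 + b}{283649 + \left(-88799 + 207591\right)} = \frac{153528 + 8208}{283649 + \left(-88799 + 207591\right)} = \frac{161736}{283649 + 118792} = \frac{161736}{402441} = 161736 \cdot \frac{1}{402441} = \frac{53912}{134147}$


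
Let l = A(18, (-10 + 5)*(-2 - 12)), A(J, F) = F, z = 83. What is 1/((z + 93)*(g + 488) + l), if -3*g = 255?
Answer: 1/70998 ≈ 1.4085e-5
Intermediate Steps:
g = -85 (g = -⅓*255 = -85)
l = 70 (l = (-10 + 5)*(-2 - 12) = -5*(-14) = 70)
1/((z + 93)*(g + 488) + l) = 1/((83 + 93)*(-85 + 488) + 70) = 1/(176*403 + 70) = 1/(70928 + 70) = 1/70998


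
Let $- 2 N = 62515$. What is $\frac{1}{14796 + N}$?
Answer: $- \frac{2}{32923} \approx -6.0748 \cdot 10^{-5}$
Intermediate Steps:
$N = - \frac{62515}{2}$ ($N = \left(- \frac{1}{2}\right) 62515 = - \frac{62515}{2} \approx -31258.0$)
$\frac{1}{14796 + N} = \frac{1}{14796 - \frac{62515}{2}} = \frac{1}{- \frac{32923}{2}} = - \frac{2}{32923}$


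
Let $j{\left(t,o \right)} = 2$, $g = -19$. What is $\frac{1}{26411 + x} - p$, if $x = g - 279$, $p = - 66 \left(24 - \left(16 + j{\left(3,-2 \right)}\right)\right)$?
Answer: $\frac{10340749}{26113} \approx 396.0$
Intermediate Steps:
$p = -396$ ($p = - 66 \left(24 - 18\right) = \left(-66\right) 6 = -396$)
$x = -298$ ($x = -19 - 279 = -298$)
$\frac{1}{26411 + x} - p = \frac{1}{26411 - 298} - -396 = \frac{1}{26113} + 396 = \frac{10340749}{26113}$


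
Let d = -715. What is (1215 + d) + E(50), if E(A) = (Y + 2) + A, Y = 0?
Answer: 552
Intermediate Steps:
E(A) = 2 + A (E(A) = (0 + 2) + A = 2 + A)
(1215 + d) + E(50) = (1215 - 715) + (2 + 50) = 500 + 52 = 552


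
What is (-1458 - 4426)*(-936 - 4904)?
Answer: 34362560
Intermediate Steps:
(-1458 - 4426)*(-936 - 4904) = -5884*(-5840) = 34362560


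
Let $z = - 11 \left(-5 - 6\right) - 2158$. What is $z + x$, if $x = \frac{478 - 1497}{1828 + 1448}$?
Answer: $- \frac{6674231}{3276} \approx -2037.3$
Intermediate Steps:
$z = -2037$ ($z = \left(-11\right) \left(-11\right) - 2158 = 121 - 2158 = -2037$)
$x = - \frac{1019}{3276} \approx -0.31105$
$z + x = -2037 - \frac{1019}{3276} = - \frac{6674231}{3276}$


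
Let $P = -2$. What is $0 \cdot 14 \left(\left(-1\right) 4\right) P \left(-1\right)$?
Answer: $0$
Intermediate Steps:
$0 \cdot 14 \left(\left(-1\right) 4\right) P \left(-1\right) = 0 \cdot 14 \left(\left(-1\right) 4\right) \left(\left(-2\right) \left(-1\right)\right) = 0 \left(-4\right) 2 = 0 \cdot 2 = 0$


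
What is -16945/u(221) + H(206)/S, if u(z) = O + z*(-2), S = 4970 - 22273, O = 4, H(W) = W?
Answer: 293109107/7578714 ≈ 38.675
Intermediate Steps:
S = -17303
u(z) = 4 - 2*z (u(z) = 4 + z*(-2) = 4 - 2*z)
-16945/u(221) + H(206)/S = -16945/(4 - 2*221) + 206/(-17303) = -16945/(4 - 442) + 206*(-1/17303) = -16945/(-438) - 206/17303 = -16945*(-1/438) - 206/17303 = 16945/438 - 206/17303 = 293109107/7578714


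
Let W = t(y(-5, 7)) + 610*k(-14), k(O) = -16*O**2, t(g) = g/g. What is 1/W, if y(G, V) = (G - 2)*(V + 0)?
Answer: -1/1912959 ≈ -5.2275e-7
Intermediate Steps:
y(G, V) = V*(-2 + G) (y(G, V) = (-2 + G)*V = V*(-2 + G))
t(g) = 1
W = -1912959 (W = 1 + 610*(-16*(-14)**2) = 1 + 610*(-16*196) = 1 + 610*(-3136) = 1 - 1912960 = -1912959)
1/W = 1/(-1912959) = -1/1912959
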